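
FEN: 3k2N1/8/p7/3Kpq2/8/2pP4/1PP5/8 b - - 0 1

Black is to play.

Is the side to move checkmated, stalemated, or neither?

Black to move; black king on d8.
In check: no.
Legal moves for Black include: Ke8, Kc8, Kd7, Kc7, Qf8, Qc8, Qh7, Qf7+, Qd7+, Qg6, Qf6, Qe6+, Qh5, Qg5, Qg4, Qf4, Qe4+, Qh3, ... (list truncated; more exist).
Black has legal moves and is not in check → neither.

neither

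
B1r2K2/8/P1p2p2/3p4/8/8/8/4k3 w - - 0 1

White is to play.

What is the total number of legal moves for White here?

White to move; king on f8.
In check: yes, from the black rook on c8.
Legal moves: Kg7, Kf7, Ke7.
Count: 3.

3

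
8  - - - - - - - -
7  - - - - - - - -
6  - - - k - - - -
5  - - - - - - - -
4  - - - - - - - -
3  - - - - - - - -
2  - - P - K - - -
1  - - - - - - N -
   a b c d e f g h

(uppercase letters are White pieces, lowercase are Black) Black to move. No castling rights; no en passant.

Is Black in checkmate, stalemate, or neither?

Black to move; black king on d6.
In check: no.
Legal moves for Black: Ke7, Kd7, Kc7, Ke6, Kc6, Ke5, Kd5, Kc5.
Black has 8 legal moves and is not in check → neither.

neither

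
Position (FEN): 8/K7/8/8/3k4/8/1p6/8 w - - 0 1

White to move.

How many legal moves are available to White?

5

White to move; king on a7.
In check: no.
Legal moves: Kb8, Ka8, Kb7, Kb6, Ka6.
Count: 5.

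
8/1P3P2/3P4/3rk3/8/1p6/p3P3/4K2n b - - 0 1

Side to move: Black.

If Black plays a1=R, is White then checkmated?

After a1=R: white king on e1; in check: yes, from the black rook on a1.
King squares — d1: attacked by Ra1; f1: attacked by Ra1; d2: attacked by Rd5; e2: own pawn; f2: attacked by Nh1.
White has no legal moves → checkmate.

yes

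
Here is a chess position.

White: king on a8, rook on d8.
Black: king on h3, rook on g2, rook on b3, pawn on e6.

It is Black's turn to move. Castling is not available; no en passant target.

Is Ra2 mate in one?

After Ra2: white king on a8; in check: yes, from the black rook on a2.
King squares — a7: attacked by Ra2; b7: attacked by Rb3; b8: attacked by Rb3.
White has no legal moves → checkmate.

yes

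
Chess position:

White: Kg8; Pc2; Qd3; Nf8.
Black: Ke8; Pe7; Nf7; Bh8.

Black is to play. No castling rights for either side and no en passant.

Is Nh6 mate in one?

After Nh6: white king on g8; in check: yes, from the black knight on h6.
White has 2 legal replies: Kxh8, Kh7.
In check but a legal move exists → not checkmate.

no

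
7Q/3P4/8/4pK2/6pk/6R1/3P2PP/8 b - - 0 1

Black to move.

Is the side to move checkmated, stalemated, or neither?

checkmate

Black to move; black king on h4.
In check: yes, from the white queen on h8.
King squares — g3: attacked by Ph2; h3: attacked by Pg2; g4: own pawn; g5: attacked by Kf5; h5: attacked by Qh8.
Legal moves for Black: none.
In check with no legal moves → checkmate.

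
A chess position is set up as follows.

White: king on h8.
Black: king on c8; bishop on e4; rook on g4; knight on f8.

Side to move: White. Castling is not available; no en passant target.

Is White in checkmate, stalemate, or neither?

stalemate

White to move; white king on h8.
In check: no.
King squares — g7: attacked by Rg4; h7: attacked by Be4; g8: attacked by Rg4.
Legal moves for White: none.
Not in check and no legal moves → stalemate.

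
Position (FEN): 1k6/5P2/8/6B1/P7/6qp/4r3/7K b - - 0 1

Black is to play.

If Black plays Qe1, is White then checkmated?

After Qe1: white king on h1; in check: yes, from the black queen on e1.
King squares — g1: attacked by Qe1; g2: attacked by Re2; h2: attacked by Re2.
White has no legal moves → checkmate.

yes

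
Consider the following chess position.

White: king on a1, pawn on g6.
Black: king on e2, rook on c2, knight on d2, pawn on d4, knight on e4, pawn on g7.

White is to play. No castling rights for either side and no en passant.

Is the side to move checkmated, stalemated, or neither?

stalemate

White to move; white king on a1.
In check: no.
King squares — b1: attacked by Nd2; a2: attacked by Rc2; b2: attacked by Rc2.
Legal moves for White: none.
Not in check and no legal moves → stalemate.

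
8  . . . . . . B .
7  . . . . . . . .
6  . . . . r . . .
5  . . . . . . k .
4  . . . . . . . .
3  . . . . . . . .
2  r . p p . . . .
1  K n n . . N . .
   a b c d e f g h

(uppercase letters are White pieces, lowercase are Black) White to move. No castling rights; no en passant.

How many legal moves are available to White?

White to move; king on a1.
In check: yes, from the black rook on a2.
Legal moves: none.
Count: 0.

0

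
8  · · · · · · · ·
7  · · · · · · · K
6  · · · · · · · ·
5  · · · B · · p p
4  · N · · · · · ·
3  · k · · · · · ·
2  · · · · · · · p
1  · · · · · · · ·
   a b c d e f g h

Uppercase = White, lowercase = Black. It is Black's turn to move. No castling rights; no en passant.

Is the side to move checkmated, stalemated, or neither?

Black to move; black king on b3.
In check: yes, from the white bishop on d5.
King squares — a2: attacked by Nb4; b2: available; c2: attacked by Nb4; a3: available; c3: available; a4: available; b4: available; c4: attacked by Bd5.
Legal moves for Black: Kxb4, Ka4, Kc3, Ka3, Kb2.
Black is in check but has 5 legal moves → neither.

neither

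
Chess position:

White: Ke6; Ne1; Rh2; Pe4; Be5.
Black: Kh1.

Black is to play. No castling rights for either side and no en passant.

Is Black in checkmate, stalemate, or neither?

neither

Black to move; black king on h1.
In check: yes, from the white rook on h2.
King squares — g1: available; g2: attacked by Ne1; h2: attacked by Be5.
Legal moves for Black: Kg1.
Black is in check but has 1 legal move → neither.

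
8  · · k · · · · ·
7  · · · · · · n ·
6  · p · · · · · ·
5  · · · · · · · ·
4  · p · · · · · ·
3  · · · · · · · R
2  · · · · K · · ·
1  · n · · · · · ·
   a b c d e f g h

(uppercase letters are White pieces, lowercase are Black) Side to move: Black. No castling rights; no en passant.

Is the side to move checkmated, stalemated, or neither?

neither

Black to move; black king on c8.
In check: no.
Legal moves for Black: Kd8, Kb8, Kd7, Kc7, Kb7, Ne8, Ne6, Nh5, Nf5, Nc3+, Na3, Nd2, b5, b3.
Black has 14 legal moves and is not in check → neither.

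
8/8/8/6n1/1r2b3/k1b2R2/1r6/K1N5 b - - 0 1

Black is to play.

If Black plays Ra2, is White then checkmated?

yes

After Ra2: white king on a1; in check: yes, from the black rook on a2 and the black bishop on c3.
King squares — b1: attacked by Rb4; a2: attacked by Ka3; b2: attacked by Ra2.
White has no legal moves → checkmate.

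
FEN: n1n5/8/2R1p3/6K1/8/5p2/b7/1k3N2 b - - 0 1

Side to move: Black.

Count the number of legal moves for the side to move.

Black to move; king on b1.
In check: no.
Legal moves: Ne7, Na7, Nd6, Ncb6, Nc7, Nab6, Bd5, Bc4, Bb3, Kb2, Ka1, e5, f2.
Count: 13.

13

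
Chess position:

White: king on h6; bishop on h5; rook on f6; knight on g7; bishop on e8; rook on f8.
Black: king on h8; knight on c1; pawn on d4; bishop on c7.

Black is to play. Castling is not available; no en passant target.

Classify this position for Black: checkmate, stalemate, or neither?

Black to move; black king on h8.
In check: yes, from the white rook on f8.
King squares — g7: attacked by Kh6; h7: attacked by Kh6; g8: attacked by Rf8.
Legal moves for Black: none.
In check with no legal moves → checkmate.

checkmate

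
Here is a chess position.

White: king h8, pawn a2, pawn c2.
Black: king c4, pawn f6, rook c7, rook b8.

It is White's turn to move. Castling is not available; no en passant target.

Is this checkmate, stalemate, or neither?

White to move; white king on h8.
In check: yes, from the black rook on b8.
King squares — g7: attacked by Rc7; h7: attacked by Rc7; g8: attacked by Rb8.
Legal moves for White: none.
In check with no legal moves → checkmate.

checkmate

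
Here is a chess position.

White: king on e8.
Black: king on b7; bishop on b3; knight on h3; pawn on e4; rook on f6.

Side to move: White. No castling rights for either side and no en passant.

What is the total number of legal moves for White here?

3

White to move; king on e8.
In check: no.
Legal moves: Kd8, Ke7, Kd7.
Count: 3.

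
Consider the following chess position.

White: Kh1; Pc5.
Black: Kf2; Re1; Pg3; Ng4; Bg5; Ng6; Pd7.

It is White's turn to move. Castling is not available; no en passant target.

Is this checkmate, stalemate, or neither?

White to move; white king on h1.
In check: yes, from the black rook on e1.
King squares — g1: attacked by Re1; g2: attacked by Kf2; h2: attacked by Pg3.
Legal moves for White: none.
In check with no legal moves → checkmate.

checkmate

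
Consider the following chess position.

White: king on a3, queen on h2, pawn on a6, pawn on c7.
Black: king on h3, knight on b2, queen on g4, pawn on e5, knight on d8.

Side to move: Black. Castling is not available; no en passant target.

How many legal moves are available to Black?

1

Black to move; king on h3.
In check: yes, from the white queen on h2.
Legal moves: Kxh2.
Count: 1.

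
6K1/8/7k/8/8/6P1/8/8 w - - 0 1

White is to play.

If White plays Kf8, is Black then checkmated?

no

After Kf8: black king on h6; in check: no.
Black is not in check, so this cannot be checkmate.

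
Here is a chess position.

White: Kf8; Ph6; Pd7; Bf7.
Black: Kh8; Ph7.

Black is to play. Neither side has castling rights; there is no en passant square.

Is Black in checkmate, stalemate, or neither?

stalemate

Black to move; black king on h8.
In check: no.
King squares — g7: attacked by Ph6; h7: own pawn; g8: attacked by Bf7.
Legal moves for Black: none.
Not in check and no legal moves → stalemate.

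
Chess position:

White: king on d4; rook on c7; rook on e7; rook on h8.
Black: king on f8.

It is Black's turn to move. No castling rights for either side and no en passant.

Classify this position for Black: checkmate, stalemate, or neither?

checkmate

Black to move; black king on f8.
In check: yes, from the white rook on h8.
King squares — e7: attacked by Rc7; f7: attacked by Re7; g7: attacked by Re7; e8: attacked by Re7; g8: attacked by Rh8.
Legal moves for Black: none.
In check with no legal moves → checkmate.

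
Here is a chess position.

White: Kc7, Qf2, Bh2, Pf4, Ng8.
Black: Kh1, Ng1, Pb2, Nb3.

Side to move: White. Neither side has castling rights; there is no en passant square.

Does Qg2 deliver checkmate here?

no

After Qg2: black king on h1; in check: yes, from the white queen on g2.
Black has 1 legal reply: Kxg2.
In check but a legal move exists → not checkmate.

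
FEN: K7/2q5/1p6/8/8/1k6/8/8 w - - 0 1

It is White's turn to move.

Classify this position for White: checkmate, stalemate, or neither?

stalemate

White to move; white king on a8.
In check: no.
King squares — a7: attacked by Qc7; b7: attacked by Qc7; b8: attacked by Qc7.
Legal moves for White: none.
Not in check and no legal moves → stalemate.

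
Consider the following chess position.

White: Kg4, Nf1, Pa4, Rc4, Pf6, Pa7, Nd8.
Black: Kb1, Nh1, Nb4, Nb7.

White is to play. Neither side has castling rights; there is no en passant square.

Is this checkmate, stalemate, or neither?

White to move; white king on g4.
In check: no.
Legal moves for White include: Nf7, Nxb7, Ne6, Nc6, Kh5, Kg5, Kf5, Kh4, Kf4, Kh3, Kf3, Rc8, Rc7, Rc6, Rc5, Rf4, Re4, Rd4, ... (list truncated; more exist).
White has legal moves and is not in check → neither.

neither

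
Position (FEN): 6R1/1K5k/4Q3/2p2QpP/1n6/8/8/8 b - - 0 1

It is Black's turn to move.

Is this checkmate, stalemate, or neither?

Black to move; black king on h7.
In check: yes, from the white queen on f5.
King squares — g6: attacked by Qf5; h6: attacked by Qe6; g7: attacked by Rg8; g8: attacked by Qe6; h8: attacked by Rg8.
Legal moves for Black: none.
In check with no legal moves → checkmate.

checkmate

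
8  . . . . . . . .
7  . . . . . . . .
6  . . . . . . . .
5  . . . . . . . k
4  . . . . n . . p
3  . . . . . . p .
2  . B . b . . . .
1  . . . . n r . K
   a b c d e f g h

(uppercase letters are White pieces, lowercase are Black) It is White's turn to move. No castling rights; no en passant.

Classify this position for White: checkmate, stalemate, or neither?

checkmate

White to move; white king on h1.
In check: yes, from the black rook on f1.
King squares — g1: attacked by Rf1; g2: attacked by Ne1; h2: attacked by Pg3.
Legal moves for White: none.
In check with no legal moves → checkmate.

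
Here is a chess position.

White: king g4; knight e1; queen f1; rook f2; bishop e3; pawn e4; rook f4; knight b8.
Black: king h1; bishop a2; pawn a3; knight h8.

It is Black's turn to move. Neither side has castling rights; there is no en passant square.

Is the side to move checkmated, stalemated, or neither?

checkmate

Black to move; black king on h1.
In check: yes, from the white queen on f1.
King squares — g1: attacked by Qf1; g2: attacked by Ne1; h2: attacked by Rf2.
Legal moves for Black: none.
In check with no legal moves → checkmate.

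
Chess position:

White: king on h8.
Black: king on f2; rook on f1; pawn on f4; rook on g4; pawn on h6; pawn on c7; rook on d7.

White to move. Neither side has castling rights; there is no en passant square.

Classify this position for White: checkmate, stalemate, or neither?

stalemate

White to move; white king on h8.
In check: no.
King squares — g7: attacked by Rg4; h7: attacked by Rd7; g8: attacked by Rg4.
Legal moves for White: none.
Not in check and no legal moves → stalemate.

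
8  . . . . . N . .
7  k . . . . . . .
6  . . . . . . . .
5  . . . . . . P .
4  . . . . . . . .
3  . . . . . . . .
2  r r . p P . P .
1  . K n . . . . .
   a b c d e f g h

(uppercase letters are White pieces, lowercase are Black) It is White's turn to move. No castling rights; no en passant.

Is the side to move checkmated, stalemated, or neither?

checkmate

White to move; white king on b1.
In check: yes, from the black rook on b2.
King squares — a1: attacked by Ra2; c1: attacked by Pd2; a2: attacked by Nc1; b2: attacked by Ra2; c2: attacked by Rb2.
Legal moves for White: none.
In check with no legal moves → checkmate.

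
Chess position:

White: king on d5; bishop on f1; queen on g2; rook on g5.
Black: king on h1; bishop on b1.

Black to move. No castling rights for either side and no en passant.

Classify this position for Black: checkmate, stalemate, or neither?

checkmate

Black to move; black king on h1.
In check: yes, from the white queen on g2.
King squares — g1: attacked by Qg2; g2: attacked by Bf1; h2: attacked by Qg2.
Legal moves for Black: none.
In check with no legal moves → checkmate.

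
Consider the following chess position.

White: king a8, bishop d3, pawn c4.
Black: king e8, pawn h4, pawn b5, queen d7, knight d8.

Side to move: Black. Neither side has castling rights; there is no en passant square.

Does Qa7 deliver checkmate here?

no

After Qa7: white king on a8; in check: yes, from the black queen on a7.
White has 1 legal reply: Kxa7.
In check but a legal move exists → not checkmate.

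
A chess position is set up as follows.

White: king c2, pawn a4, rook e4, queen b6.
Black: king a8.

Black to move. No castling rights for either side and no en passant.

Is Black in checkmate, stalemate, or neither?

stalemate

Black to move; black king on a8.
In check: no.
King squares — a7: attacked by Qb6; b7: attacked by Qb6; b8: attacked by Qb6.
Legal moves for Black: none.
Not in check and no legal moves → stalemate.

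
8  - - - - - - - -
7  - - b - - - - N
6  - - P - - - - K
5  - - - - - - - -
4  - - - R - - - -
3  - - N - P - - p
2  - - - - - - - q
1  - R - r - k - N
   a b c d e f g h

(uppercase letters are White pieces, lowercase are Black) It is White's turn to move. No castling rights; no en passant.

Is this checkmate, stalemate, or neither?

neither

White to move; white king on h6.
In check: no.
Legal moves for White include: Nf8, Nf6, Ng5, Kg7, Kg6, Kh5, Kg5, Rd8, Rd7, Rd6, Rd5, Rh4, Rg4, Rf4+, Re4, Rc4, Rdb4, Ra4, ... (list truncated; more exist).
White has legal moves and is not in check → neither.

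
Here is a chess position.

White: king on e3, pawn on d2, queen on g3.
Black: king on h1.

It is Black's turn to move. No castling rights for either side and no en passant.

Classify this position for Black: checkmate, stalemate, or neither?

Black to move; black king on h1.
In check: no.
King squares — g1: attacked by Qg3; g2: attacked by Qg3; h2: attacked by Qg3.
Legal moves for Black: none.
Not in check and no legal moves → stalemate.

stalemate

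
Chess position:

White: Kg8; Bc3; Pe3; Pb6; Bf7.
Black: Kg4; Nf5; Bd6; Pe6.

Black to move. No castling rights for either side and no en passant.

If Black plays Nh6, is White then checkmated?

no

After Nh6: white king on g8; in check: yes, from the black knight on h6.
White has 3 legal replies: Kh8, Kh7, Kg7.
In check but a legal move exists → not checkmate.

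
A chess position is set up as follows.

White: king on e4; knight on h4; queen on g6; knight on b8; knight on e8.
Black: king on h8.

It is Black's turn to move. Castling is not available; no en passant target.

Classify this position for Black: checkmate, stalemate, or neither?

stalemate

Black to move; black king on h8.
In check: no.
King squares — g7: attacked by Qg6; h7: attacked by Qg6; g8: attacked by Qg6.
Legal moves for Black: none.
Not in check and no legal moves → stalemate.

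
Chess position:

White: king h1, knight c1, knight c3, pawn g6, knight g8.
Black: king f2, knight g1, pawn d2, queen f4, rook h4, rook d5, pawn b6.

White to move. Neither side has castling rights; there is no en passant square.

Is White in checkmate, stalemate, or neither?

checkmate

White to move; white king on h1.
In check: yes, from the black rook on h4.
King squares — g1: attacked by Kf2; g2: attacked by Kf2; h2: attacked by Qf4.
Legal moves for White: none.
In check with no legal moves → checkmate.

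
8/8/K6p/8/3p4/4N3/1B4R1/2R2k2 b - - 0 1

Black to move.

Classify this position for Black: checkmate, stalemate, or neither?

Black to move; black king on f1.
In check: yes, from the white rook on c1 and the white knight on e3.
King squares — e1: attacked by Rc1; g1: attacked by Rc1; e2: attacked by Rg2; f2: attacked by Rg2; g2: attacked by Ne3.
Legal moves for Black: none.
In check with no legal moves → checkmate.

checkmate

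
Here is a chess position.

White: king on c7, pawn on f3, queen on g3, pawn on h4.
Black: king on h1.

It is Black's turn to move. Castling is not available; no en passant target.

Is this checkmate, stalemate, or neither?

stalemate

Black to move; black king on h1.
In check: no.
King squares — g1: attacked by Qg3; g2: attacked by Qg3; h2: attacked by Qg3.
Legal moves for Black: none.
Not in check and no legal moves → stalemate.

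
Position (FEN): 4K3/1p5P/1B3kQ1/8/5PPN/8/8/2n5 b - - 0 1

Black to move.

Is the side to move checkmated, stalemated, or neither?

Black to move; black king on f6.
In check: yes, from the white queen on g6.
King squares — e5: attacked by Pf4; f5: attacked by Pg4; g5: attacked by Pf4; e6: attacked by Qg6; g6: attacked by Nh4; e7: attacked by Ke8; f7: attacked by Qg6; g7: attacked by Qg6.
Legal moves for Black: none.
In check with no legal moves → checkmate.

checkmate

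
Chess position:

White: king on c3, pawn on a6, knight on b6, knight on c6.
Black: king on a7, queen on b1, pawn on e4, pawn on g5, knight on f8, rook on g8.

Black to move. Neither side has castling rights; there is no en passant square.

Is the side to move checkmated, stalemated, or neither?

neither

Black to move; black king on a7.
In check: yes, from the white knight on c6.
King squares — a6: available; b6: available; b7: attacked by Pa6; a8: attacked by Nb6; b8: attacked by Nc6.
Legal moves for Black: Kxb6, Kxa6.
Black is in check but has 2 legal moves → neither.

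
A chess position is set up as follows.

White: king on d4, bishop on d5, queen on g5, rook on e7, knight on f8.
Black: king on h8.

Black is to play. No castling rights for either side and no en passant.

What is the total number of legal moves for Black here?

0

Black to move; king on h8.
In check: no.
Legal moves: none.
Count: 0.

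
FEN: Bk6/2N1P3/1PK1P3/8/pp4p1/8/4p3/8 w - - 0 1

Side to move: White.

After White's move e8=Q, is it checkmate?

After e8=Q: black king on b8; in check: yes, from the white queen on e8.
King squares — a7: attacked by Pb6; b7: attacked by Kc6; c7: attacked by Pb6; a8: attacked by Nc7; c8: attacked by Qe8.
Black has no legal moves → checkmate.

yes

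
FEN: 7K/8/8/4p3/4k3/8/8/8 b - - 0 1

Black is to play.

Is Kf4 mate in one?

After Kf4: white king on h8; in check: no.
White is not in check, so this cannot be checkmate.

no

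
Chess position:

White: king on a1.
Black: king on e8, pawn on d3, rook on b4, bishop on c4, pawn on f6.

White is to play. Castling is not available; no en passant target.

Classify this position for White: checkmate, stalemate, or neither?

stalemate

White to move; white king on a1.
In check: no.
King squares — b1: attacked by Rb4; a2: attacked by Bc4; b2: attacked by Rb4.
Legal moves for White: none.
Not in check and no legal moves → stalemate.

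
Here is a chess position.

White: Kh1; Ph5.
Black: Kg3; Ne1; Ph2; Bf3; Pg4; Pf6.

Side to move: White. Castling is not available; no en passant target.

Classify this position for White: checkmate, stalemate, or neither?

checkmate

White to move; white king on h1.
In check: yes, from the black bishop on f3.
King squares — g1: attacked by Ph2; g2: attacked by Ne1; h2: attacked by Kg3.
Legal moves for White: none.
In check with no legal moves → checkmate.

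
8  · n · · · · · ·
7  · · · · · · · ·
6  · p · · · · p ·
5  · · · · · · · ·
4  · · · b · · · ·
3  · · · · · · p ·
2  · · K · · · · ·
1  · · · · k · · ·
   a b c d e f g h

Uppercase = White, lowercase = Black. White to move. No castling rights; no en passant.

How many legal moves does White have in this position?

4

White to move; king on c2.
In check: no.
Legal moves: Kd3, Kb3, Kc1, Kb1.
Count: 4.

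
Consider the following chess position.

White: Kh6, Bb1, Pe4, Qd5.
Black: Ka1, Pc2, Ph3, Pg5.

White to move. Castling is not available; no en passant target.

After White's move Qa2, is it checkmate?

yes

After Qa2: black king on a1; in check: yes, from the white queen on a2.
King squares — b1: attacked by Qa2; a2: attacked by Bb1; b2: attacked by Qa2.
Black has no legal moves → checkmate.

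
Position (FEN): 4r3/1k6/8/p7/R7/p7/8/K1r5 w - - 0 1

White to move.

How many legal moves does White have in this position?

1

White to move; king on a1.
In check: yes, from the black rook on c1.
Legal moves: Ka2.
Count: 1.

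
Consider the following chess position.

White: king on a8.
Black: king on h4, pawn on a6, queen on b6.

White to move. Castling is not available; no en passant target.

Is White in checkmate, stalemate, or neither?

stalemate

White to move; white king on a8.
In check: no.
King squares — a7: attacked by Qb6; b7: attacked by Qb6; b8: attacked by Qb6.
Legal moves for White: none.
Not in check and no legal moves → stalemate.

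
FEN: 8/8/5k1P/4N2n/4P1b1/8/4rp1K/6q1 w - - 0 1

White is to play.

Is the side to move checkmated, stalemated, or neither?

checkmate

White to move; white king on h2.
In check: yes, from the black queen on g1.
King squares — g1: attacked by Pf2; h1: attacked by Qg1; g2: attacked by Qg1; g3: attacked by Qg1; h3: attacked by Bg4.
Legal moves for White: none.
In check with no legal moves → checkmate.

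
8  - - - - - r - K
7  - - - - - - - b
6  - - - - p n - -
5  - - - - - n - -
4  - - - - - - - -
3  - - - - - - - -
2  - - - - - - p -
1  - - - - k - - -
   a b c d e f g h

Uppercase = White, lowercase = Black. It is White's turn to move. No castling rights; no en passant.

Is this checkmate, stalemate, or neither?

checkmate

White to move; white king on h8.
In check: yes, from the black rook on f8.
King squares — g7: attacked by Nf5; h7: attacked by Nf6; g8: attacked by Nf6.
Legal moves for White: none.
In check with no legal moves → checkmate.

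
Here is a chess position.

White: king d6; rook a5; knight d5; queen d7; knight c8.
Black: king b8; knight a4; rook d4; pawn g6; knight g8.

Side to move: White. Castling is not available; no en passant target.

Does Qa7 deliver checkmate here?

After Qa7: black king on b8; in check: yes, from the white queen on a7.
Black has 1 legal reply: Kxc8.
In check but a legal move exists → not checkmate.

no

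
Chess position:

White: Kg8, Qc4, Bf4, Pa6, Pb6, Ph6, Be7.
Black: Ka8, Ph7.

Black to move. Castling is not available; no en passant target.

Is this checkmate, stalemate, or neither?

Black to move; black king on a8.
In check: no.
King squares — a7: attacked by Pb6; b7: attacked by Pa6; b8: attacked by Bf4.
Legal moves for Black: none.
Not in check and no legal moves → stalemate.

stalemate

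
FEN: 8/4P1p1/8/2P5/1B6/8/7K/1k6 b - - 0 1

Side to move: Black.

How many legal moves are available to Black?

7

Black to move; king on b1.
In check: no.
Legal moves: Kc2, Kb2, Ka2, Kc1, Ka1, g6, g5.
Count: 7.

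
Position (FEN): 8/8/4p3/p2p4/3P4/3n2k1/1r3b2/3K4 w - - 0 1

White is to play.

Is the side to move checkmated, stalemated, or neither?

White to move; white king on d1.
In check: no.
King squares — c1: attacked by Nd3; e1: attacked by Bf2; c2: attacked by Rb2; d2: attacked by Rb2; e2: attacked by Rb2.
Legal moves for White: none.
Not in check and no legal moves → stalemate.

stalemate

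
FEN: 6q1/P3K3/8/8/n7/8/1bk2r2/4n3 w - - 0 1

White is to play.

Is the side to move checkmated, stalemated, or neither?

neither

White to move; white king on e7.
In check: no.
Legal moves for White: Kd7, Kd6, a8=Q, a8=R, a8=B, a8=N.
White has 6 legal moves and is not in check → neither.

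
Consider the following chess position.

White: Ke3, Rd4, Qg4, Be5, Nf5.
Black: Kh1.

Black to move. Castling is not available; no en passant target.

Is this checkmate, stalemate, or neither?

stalemate

Black to move; black king on h1.
In check: no.
King squares — g1: attacked by Qg4; g2: attacked by Qg4; h2: attacked by Be5.
Legal moves for Black: none.
Not in check and no legal moves → stalemate.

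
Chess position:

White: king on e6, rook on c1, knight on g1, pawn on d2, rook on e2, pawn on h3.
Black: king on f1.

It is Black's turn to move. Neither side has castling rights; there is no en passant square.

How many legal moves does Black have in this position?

Black to move; king on f1.
In check: yes, from the white rook on c1.
Legal moves: none.
Count: 0.

0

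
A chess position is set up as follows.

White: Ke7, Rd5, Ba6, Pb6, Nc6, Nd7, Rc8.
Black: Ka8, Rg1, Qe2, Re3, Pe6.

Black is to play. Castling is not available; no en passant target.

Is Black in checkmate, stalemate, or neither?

checkmate

Black to move; black king on a8.
In check: yes, from the white rook on c8.
King squares — a7: attacked by Pb6; b7: attacked by Ba6; b8: attacked by Nc6.
Legal moves for Black: none.
In check with no legal moves → checkmate.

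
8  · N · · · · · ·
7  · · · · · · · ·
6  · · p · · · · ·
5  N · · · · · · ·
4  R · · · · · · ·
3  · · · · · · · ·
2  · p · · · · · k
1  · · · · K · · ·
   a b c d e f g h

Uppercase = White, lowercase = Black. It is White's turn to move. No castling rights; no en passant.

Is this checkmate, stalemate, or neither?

neither

White to move; white king on e1.
In check: no.
Legal moves for White include: Nd7, Nbxc6, Na6, Nb7, Naxc6, Nc4, Nb3, Rh4+, Rg4, Rf4, Re4, Rd4, Rc4, Rb4, Ra3, Ra2, Ra1, Kf2, ... (list truncated; more exist).
White has legal moves and is not in check → neither.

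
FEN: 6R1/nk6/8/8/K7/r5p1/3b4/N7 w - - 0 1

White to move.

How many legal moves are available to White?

1

White to move; king on a4.
In check: yes, from the black rook on a3.
Legal moves: Kxa3.
Count: 1.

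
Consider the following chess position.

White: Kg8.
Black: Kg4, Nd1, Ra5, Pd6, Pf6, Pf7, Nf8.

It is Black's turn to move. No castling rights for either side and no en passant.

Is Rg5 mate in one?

After Rg5: white king on g8; in check: yes, from the black rook on g5.
White has 3 legal replies: Kh8, Kxf8, Kxf7.
In check but a legal move exists → not checkmate.

no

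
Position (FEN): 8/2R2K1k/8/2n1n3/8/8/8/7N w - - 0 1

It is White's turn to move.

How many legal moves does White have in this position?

4

White to move; king on f7.
In check: yes, from the black knight on e5.
Legal moves: Kf8+, Ke8+, Ke7, Kf6+.
Count: 4.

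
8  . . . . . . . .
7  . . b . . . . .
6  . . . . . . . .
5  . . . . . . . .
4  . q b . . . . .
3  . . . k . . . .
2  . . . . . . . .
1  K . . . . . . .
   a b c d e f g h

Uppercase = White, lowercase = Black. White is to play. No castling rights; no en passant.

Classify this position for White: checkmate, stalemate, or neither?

White to move; white king on a1.
In check: no.
King squares — b1: attacked by Qb4; a2: attacked by Bc4; b2: attacked by Qb4.
Legal moves for White: none.
Not in check and no legal moves → stalemate.

stalemate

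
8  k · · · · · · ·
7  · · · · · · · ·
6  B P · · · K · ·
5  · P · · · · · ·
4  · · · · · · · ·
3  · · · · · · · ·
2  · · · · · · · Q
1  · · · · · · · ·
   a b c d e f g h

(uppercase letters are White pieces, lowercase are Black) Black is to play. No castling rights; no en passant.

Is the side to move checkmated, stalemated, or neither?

Black to move; black king on a8.
In check: no.
King squares — a7: attacked by Pb6; b7: attacked by Ba6; b8: attacked by Qh2.
Legal moves for Black: none.
Not in check and no legal moves → stalemate.

stalemate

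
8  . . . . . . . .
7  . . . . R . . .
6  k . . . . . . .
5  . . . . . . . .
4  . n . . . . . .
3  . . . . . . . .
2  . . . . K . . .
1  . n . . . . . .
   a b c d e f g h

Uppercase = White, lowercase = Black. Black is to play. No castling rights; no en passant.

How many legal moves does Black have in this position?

Black to move; king on a6.
In check: no.
Legal moves: Kb6, Kb5, Ka5, Nc6, Nd5, Nd3, Nc2, Na2, Nc3+, Na3, Nd2.
Count: 11.

11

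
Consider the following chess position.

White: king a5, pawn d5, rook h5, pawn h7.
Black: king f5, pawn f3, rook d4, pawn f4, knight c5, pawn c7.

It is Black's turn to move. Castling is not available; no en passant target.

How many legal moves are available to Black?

4

Black to move; king on f5.
In check: yes, from the white rook on h5.
Legal moves: Kg6, Kf6, Kg4, Ke4.
Count: 4.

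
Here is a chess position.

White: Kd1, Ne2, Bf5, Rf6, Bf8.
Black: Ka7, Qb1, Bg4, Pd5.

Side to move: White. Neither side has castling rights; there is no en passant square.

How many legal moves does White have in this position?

2

White to move; king on d1.
In check: yes, from the black queen on b1.
Legal moves: Kd2, Bxb1.
Count: 2.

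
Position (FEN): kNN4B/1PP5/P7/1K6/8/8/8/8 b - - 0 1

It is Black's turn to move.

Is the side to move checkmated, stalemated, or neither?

Black to move; black king on a8.
In check: yes, from the white pawn on b7.
King squares — a7: attacked by Nc8; b7: attacked by Pa6; b8: attacked by Pc7.
Legal moves for Black: none.
In check with no legal moves → checkmate.

checkmate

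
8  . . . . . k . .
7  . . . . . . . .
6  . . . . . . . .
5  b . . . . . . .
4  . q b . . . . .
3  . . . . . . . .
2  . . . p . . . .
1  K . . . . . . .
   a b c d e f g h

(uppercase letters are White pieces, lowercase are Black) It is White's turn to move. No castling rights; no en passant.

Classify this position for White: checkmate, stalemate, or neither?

White to move; white king on a1.
In check: no.
King squares — b1: attacked by Qb4; a2: attacked by Bc4; b2: attacked by Qb4.
Legal moves for White: none.
Not in check and no legal moves → stalemate.

stalemate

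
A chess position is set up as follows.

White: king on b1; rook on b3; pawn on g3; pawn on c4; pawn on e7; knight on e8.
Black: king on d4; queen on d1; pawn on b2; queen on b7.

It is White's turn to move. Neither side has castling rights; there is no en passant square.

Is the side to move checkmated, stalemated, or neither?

neither

White to move; white king on b1.
In check: yes, from the black queen on d1.
Legal moves for White: Kxb2, Ka2.
White is in check but has 2 legal moves → neither.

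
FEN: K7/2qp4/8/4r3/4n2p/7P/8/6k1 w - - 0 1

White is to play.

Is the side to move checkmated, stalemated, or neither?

stalemate

White to move; white king on a8.
In check: no.
King squares — a7: attacked by Qc7; b7: attacked by Qc7; b8: attacked by Qc7.
Legal moves for White: none.
Not in check and no legal moves → stalemate.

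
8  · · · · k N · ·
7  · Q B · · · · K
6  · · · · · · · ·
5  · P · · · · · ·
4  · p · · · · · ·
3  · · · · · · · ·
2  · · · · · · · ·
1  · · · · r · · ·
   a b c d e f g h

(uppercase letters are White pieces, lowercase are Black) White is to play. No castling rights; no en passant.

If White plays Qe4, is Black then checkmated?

no

After Qe4: black king on e8; in check: yes, from the white queen on e4.
Black has 3 legal replies: Kxf8, Kf7, Rxe4.
In check but a legal move exists → not checkmate.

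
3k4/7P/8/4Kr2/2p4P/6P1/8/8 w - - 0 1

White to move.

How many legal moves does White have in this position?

5

White to move; king on e5.
In check: yes, from the black rook on f5.
Legal moves: Ke6, Kd6, Kxf5, Ke4, Kd4.
Count: 5.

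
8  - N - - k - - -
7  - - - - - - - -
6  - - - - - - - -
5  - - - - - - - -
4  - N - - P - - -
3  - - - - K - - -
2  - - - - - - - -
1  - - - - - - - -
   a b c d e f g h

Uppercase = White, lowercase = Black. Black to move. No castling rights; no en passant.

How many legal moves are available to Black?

4

Black to move; king on e8.
In check: no.
Legal moves: Kf8, Kd8, Kf7, Ke7.
Count: 4.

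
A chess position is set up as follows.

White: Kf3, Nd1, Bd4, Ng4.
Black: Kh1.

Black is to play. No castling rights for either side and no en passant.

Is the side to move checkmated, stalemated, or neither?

Black to move; black king on h1.
In check: no.
King squares — g1: attacked by Bd4; g2: attacked by Kf3; h2: attacked by Ng4.
Legal moves for Black: none.
Not in check and no legal moves → stalemate.

stalemate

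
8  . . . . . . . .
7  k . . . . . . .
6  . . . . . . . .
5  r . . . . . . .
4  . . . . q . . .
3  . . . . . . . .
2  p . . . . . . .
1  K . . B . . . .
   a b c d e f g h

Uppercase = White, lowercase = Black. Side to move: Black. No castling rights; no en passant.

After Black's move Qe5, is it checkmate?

After Qe5: white king on a1; in check: yes, from the black queen on e5.
King squares — b1: attacked by Pa2; a2: attacked by Ra5; b2: attacked by Qe5.
White has no legal moves → checkmate.

yes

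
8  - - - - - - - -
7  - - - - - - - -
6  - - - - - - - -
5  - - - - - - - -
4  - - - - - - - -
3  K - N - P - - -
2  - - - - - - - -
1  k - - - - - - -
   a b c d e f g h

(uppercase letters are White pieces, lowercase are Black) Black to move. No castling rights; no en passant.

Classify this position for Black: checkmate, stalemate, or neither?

Black to move; black king on a1.
In check: no.
King squares — b1: attacked by Nc3; a2: attacked by Ka3; b2: attacked by Ka3.
Legal moves for Black: none.
Not in check and no legal moves → stalemate.

stalemate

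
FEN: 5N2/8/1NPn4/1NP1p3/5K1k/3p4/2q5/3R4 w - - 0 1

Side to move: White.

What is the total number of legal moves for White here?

3

White to move; king on f4.
In check: yes, from the black pawn on e5.
Legal moves: Kxe5, Kf3, Ke3.
Count: 3.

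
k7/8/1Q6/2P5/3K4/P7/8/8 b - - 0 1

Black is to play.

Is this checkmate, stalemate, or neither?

stalemate

Black to move; black king on a8.
In check: no.
King squares — a7: attacked by Qb6; b7: attacked by Qb6; b8: attacked by Qb6.
Legal moves for Black: none.
Not in check and no legal moves → stalemate.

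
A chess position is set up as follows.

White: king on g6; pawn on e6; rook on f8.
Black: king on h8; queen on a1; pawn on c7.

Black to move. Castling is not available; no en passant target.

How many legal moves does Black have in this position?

0

Black to move; king on h8.
In check: yes, from the white rook on f8.
Legal moves: none.
Count: 0.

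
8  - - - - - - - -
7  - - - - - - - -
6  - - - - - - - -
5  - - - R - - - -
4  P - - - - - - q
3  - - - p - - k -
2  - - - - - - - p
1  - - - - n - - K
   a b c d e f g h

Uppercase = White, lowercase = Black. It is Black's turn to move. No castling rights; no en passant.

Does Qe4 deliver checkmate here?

yes

After Qe4: white king on h1; in check: yes, from the black queen on e4.
King squares — g1: attacked by Ph2; g2: attacked by Ne1; h2: attacked by Kg3.
White has no legal moves → checkmate.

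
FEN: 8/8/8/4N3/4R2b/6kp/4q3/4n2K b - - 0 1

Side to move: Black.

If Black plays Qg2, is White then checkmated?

yes

After Qg2: white king on h1; in check: yes, from the black queen on g2.
King squares — g1: attacked by Qg2; g2: attacked by Ne1; h2: attacked by Qg2.
White has no legal moves → checkmate.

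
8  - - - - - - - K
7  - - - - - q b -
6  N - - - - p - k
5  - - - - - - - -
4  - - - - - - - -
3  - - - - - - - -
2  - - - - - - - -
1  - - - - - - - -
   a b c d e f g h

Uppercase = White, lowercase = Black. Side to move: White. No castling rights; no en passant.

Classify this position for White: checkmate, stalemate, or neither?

checkmate

White to move; white king on h8.
In check: yes, from the black bishop on g7.
King squares — g7: attacked by Kh6; h7: attacked by Kh6; g8: attacked by Qf7.
Legal moves for White: none.
In check with no legal moves → checkmate.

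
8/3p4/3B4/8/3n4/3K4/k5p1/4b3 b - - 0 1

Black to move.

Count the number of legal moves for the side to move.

Black to move; king on a2.
In check: no.
Legal moves: Ne6, Nc6, Nf5, Nb5, Nf3, Nb3, Ne2, Nc2, Kb3, Kb2, Kb1, Ka1, Ba5, Bh4, Bb4, Bg3, Bc3, Bf2, Bd2, g1=Q, g1=R, g1=B, g1=N.
Count: 23.

23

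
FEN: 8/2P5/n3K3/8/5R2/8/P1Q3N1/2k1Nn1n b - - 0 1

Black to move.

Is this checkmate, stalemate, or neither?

checkmate

Black to move; black king on c1.
In check: yes, from the white queen on c2.
King squares — b1: attacked by Qc2; d1: attacked by Qc2; b2: attacked by Qc2; c2: attacked by Ne1; d2: attacked by Qc2.
Legal moves for Black: none.
In check with no legal moves → checkmate.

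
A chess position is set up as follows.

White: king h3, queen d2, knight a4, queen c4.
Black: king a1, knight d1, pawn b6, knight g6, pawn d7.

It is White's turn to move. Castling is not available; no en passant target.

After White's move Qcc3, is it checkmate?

no

After Qcc3: black king on a1; in check: yes, from the white queen on c3.
Black has 3 legal replies: Kb1, Nxc3, Nb2.
In check but a legal move exists → not checkmate.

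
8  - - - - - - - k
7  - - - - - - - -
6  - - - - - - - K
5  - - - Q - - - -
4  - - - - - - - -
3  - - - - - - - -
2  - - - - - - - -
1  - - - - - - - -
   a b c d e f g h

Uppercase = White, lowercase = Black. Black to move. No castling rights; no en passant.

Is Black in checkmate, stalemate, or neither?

stalemate

Black to move; black king on h8.
In check: no.
King squares — g7: attacked by Kh6; h7: attacked by Kh6; g8: attacked by Qd5.
Legal moves for Black: none.
Not in check and no legal moves → stalemate.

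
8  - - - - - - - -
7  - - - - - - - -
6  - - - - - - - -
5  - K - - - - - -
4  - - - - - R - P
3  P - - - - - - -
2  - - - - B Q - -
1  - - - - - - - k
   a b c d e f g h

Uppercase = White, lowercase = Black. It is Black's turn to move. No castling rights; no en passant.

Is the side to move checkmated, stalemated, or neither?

stalemate

Black to move; black king on h1.
In check: no.
King squares — g1: attacked by Qf2; g2: attacked by Qf2; h2: attacked by Qf2.
Legal moves for Black: none.
Not in check and no legal moves → stalemate.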